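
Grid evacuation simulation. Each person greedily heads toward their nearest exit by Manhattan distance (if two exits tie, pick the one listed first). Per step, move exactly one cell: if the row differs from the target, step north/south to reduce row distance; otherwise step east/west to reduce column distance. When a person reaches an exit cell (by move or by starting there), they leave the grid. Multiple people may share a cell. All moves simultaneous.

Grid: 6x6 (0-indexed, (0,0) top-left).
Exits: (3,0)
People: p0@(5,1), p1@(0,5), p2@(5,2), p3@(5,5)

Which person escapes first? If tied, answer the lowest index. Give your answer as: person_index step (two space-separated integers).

Step 1: p0:(5,1)->(4,1) | p1:(0,5)->(1,5) | p2:(5,2)->(4,2) | p3:(5,5)->(4,5)
Step 2: p0:(4,1)->(3,1) | p1:(1,5)->(2,5) | p2:(4,2)->(3,2) | p3:(4,5)->(3,5)
Step 3: p0:(3,1)->(3,0)->EXIT | p1:(2,5)->(3,5) | p2:(3,2)->(3,1) | p3:(3,5)->(3,4)
Step 4: p0:escaped | p1:(3,5)->(3,4) | p2:(3,1)->(3,0)->EXIT | p3:(3,4)->(3,3)
Step 5: p0:escaped | p1:(3,4)->(3,3) | p2:escaped | p3:(3,3)->(3,2)
Step 6: p0:escaped | p1:(3,3)->(3,2) | p2:escaped | p3:(3,2)->(3,1)
Step 7: p0:escaped | p1:(3,2)->(3,1) | p2:escaped | p3:(3,1)->(3,0)->EXIT
Step 8: p0:escaped | p1:(3,1)->(3,0)->EXIT | p2:escaped | p3:escaped
Exit steps: [3, 8, 4, 7]
First to escape: p0 at step 3

Answer: 0 3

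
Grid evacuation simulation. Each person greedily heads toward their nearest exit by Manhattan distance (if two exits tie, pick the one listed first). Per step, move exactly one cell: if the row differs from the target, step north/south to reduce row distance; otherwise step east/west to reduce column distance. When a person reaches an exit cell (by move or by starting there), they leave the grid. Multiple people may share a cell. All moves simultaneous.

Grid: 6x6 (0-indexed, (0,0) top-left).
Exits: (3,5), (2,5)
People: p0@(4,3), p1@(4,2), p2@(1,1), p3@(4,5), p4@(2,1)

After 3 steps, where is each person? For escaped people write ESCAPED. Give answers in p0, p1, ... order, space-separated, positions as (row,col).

Step 1: p0:(4,3)->(3,3) | p1:(4,2)->(3,2) | p2:(1,1)->(2,1) | p3:(4,5)->(3,5)->EXIT | p4:(2,1)->(2,2)
Step 2: p0:(3,3)->(3,4) | p1:(3,2)->(3,3) | p2:(2,1)->(2,2) | p3:escaped | p4:(2,2)->(2,3)
Step 3: p0:(3,4)->(3,5)->EXIT | p1:(3,3)->(3,4) | p2:(2,2)->(2,3) | p3:escaped | p4:(2,3)->(2,4)

ESCAPED (3,4) (2,3) ESCAPED (2,4)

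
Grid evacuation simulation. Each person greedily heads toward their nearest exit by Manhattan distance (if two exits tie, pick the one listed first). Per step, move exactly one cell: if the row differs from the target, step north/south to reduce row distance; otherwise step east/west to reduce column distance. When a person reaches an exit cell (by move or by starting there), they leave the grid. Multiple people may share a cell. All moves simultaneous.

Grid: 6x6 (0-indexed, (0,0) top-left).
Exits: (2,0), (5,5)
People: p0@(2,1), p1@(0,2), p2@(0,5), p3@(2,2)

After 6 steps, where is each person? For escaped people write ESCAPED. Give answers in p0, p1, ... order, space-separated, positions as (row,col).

Step 1: p0:(2,1)->(2,0)->EXIT | p1:(0,2)->(1,2) | p2:(0,5)->(1,5) | p3:(2,2)->(2,1)
Step 2: p0:escaped | p1:(1,2)->(2,2) | p2:(1,5)->(2,5) | p3:(2,1)->(2,0)->EXIT
Step 3: p0:escaped | p1:(2,2)->(2,1) | p2:(2,5)->(3,5) | p3:escaped
Step 4: p0:escaped | p1:(2,1)->(2,0)->EXIT | p2:(3,5)->(4,5) | p3:escaped
Step 5: p0:escaped | p1:escaped | p2:(4,5)->(5,5)->EXIT | p3:escaped

ESCAPED ESCAPED ESCAPED ESCAPED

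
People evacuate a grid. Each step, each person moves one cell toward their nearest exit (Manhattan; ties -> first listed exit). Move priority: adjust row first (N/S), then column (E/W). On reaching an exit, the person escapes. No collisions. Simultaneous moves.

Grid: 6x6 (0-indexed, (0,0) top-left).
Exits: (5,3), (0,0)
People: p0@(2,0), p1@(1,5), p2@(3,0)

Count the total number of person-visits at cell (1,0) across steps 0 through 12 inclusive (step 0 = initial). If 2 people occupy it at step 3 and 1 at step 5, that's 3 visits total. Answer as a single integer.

Step 0: p0@(2,0) p1@(1,5) p2@(3,0) -> at (1,0): 0 [-], cum=0
Step 1: p0@(1,0) p1@(2,5) p2@(2,0) -> at (1,0): 1 [p0], cum=1
Step 2: p0@ESC p1@(3,5) p2@(1,0) -> at (1,0): 1 [p2], cum=2
Step 3: p0@ESC p1@(4,5) p2@ESC -> at (1,0): 0 [-], cum=2
Step 4: p0@ESC p1@(5,5) p2@ESC -> at (1,0): 0 [-], cum=2
Step 5: p0@ESC p1@(5,4) p2@ESC -> at (1,0): 0 [-], cum=2
Step 6: p0@ESC p1@ESC p2@ESC -> at (1,0): 0 [-], cum=2
Total visits = 2

Answer: 2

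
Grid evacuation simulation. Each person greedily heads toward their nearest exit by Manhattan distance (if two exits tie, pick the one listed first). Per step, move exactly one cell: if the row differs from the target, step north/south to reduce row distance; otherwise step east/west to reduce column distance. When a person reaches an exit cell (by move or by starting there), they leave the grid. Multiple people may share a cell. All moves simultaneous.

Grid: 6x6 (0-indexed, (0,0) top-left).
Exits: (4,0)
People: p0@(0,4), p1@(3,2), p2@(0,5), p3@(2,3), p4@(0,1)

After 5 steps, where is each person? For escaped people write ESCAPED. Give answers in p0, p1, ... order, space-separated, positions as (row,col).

Step 1: p0:(0,4)->(1,4) | p1:(3,2)->(4,2) | p2:(0,5)->(1,5) | p3:(2,3)->(3,3) | p4:(0,1)->(1,1)
Step 2: p0:(1,4)->(2,4) | p1:(4,2)->(4,1) | p2:(1,5)->(2,5) | p3:(3,3)->(4,3) | p4:(1,1)->(2,1)
Step 3: p0:(2,4)->(3,4) | p1:(4,1)->(4,0)->EXIT | p2:(2,5)->(3,5) | p3:(4,3)->(4,2) | p4:(2,1)->(3,1)
Step 4: p0:(3,4)->(4,4) | p1:escaped | p2:(3,5)->(4,5) | p3:(4,2)->(4,1) | p4:(3,1)->(4,1)
Step 5: p0:(4,4)->(4,3) | p1:escaped | p2:(4,5)->(4,4) | p3:(4,1)->(4,0)->EXIT | p4:(4,1)->(4,0)->EXIT

(4,3) ESCAPED (4,4) ESCAPED ESCAPED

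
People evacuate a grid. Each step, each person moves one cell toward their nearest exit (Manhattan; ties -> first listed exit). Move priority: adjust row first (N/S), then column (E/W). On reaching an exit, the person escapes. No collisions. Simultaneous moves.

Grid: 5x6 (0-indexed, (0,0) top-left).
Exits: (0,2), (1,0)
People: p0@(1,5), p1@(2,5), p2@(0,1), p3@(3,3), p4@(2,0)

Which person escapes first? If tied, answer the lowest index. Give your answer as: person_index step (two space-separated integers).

Step 1: p0:(1,5)->(0,5) | p1:(2,5)->(1,5) | p2:(0,1)->(0,2)->EXIT | p3:(3,3)->(2,3) | p4:(2,0)->(1,0)->EXIT
Step 2: p0:(0,5)->(0,4) | p1:(1,5)->(0,5) | p2:escaped | p3:(2,3)->(1,3) | p4:escaped
Step 3: p0:(0,4)->(0,3) | p1:(0,5)->(0,4) | p2:escaped | p3:(1,3)->(0,3) | p4:escaped
Step 4: p0:(0,3)->(0,2)->EXIT | p1:(0,4)->(0,3) | p2:escaped | p3:(0,3)->(0,2)->EXIT | p4:escaped
Step 5: p0:escaped | p1:(0,3)->(0,2)->EXIT | p2:escaped | p3:escaped | p4:escaped
Exit steps: [4, 5, 1, 4, 1]
First to escape: p2 at step 1

Answer: 2 1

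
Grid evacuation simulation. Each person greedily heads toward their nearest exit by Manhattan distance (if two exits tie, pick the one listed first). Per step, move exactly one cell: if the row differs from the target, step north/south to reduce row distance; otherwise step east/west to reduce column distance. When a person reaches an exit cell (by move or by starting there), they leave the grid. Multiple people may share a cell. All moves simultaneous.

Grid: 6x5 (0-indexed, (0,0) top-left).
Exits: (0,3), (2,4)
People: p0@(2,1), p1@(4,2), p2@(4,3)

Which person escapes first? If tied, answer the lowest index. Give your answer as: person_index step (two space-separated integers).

Step 1: p0:(2,1)->(2,2) | p1:(4,2)->(3,2) | p2:(4,3)->(3,3)
Step 2: p0:(2,2)->(2,3) | p1:(3,2)->(2,2) | p2:(3,3)->(2,3)
Step 3: p0:(2,3)->(2,4)->EXIT | p1:(2,2)->(2,3) | p2:(2,3)->(2,4)->EXIT
Step 4: p0:escaped | p1:(2,3)->(2,4)->EXIT | p2:escaped
Exit steps: [3, 4, 3]
First to escape: p0 at step 3

Answer: 0 3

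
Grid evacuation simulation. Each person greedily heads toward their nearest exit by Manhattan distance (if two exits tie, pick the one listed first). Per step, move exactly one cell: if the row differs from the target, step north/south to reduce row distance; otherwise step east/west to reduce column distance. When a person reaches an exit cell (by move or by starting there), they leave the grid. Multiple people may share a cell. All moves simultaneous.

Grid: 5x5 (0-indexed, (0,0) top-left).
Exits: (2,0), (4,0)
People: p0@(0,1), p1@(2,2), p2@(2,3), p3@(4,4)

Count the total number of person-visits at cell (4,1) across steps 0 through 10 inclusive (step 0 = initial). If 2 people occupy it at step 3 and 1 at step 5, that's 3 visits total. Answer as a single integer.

Step 0: p0@(0,1) p1@(2,2) p2@(2,3) p3@(4,4) -> at (4,1): 0 [-], cum=0
Step 1: p0@(1,1) p1@(2,1) p2@(2,2) p3@(4,3) -> at (4,1): 0 [-], cum=0
Step 2: p0@(2,1) p1@ESC p2@(2,1) p3@(4,2) -> at (4,1): 0 [-], cum=0
Step 3: p0@ESC p1@ESC p2@ESC p3@(4,1) -> at (4,1): 1 [p3], cum=1
Step 4: p0@ESC p1@ESC p2@ESC p3@ESC -> at (4,1): 0 [-], cum=1
Total visits = 1

Answer: 1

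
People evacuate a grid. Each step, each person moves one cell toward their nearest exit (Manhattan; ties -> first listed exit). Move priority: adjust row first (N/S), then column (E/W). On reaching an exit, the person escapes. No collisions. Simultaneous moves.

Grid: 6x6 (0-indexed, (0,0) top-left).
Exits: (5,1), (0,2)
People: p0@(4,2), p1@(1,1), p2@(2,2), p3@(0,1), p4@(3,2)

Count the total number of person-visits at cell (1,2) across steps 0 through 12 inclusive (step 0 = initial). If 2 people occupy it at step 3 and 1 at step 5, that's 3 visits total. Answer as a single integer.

Answer: 1

Derivation:
Step 0: p0@(4,2) p1@(1,1) p2@(2,2) p3@(0,1) p4@(3,2) -> at (1,2): 0 [-], cum=0
Step 1: p0@(5,2) p1@(0,1) p2@(1,2) p3@ESC p4@(4,2) -> at (1,2): 1 [p2], cum=1
Step 2: p0@ESC p1@ESC p2@ESC p3@ESC p4@(5,2) -> at (1,2): 0 [-], cum=1
Step 3: p0@ESC p1@ESC p2@ESC p3@ESC p4@ESC -> at (1,2): 0 [-], cum=1
Total visits = 1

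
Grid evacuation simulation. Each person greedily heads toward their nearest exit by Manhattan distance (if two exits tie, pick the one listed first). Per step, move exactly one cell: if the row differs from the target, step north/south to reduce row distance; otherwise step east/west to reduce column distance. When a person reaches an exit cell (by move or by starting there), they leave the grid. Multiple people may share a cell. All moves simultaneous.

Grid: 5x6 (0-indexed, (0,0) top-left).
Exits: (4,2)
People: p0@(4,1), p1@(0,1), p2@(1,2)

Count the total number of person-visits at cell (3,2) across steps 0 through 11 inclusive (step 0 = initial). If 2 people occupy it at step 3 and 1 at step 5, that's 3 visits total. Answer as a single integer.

Step 0: p0@(4,1) p1@(0,1) p2@(1,2) -> at (3,2): 0 [-], cum=0
Step 1: p0@ESC p1@(1,1) p2@(2,2) -> at (3,2): 0 [-], cum=0
Step 2: p0@ESC p1@(2,1) p2@(3,2) -> at (3,2): 1 [p2], cum=1
Step 3: p0@ESC p1@(3,1) p2@ESC -> at (3,2): 0 [-], cum=1
Step 4: p0@ESC p1@(4,1) p2@ESC -> at (3,2): 0 [-], cum=1
Step 5: p0@ESC p1@ESC p2@ESC -> at (3,2): 0 [-], cum=1
Total visits = 1

Answer: 1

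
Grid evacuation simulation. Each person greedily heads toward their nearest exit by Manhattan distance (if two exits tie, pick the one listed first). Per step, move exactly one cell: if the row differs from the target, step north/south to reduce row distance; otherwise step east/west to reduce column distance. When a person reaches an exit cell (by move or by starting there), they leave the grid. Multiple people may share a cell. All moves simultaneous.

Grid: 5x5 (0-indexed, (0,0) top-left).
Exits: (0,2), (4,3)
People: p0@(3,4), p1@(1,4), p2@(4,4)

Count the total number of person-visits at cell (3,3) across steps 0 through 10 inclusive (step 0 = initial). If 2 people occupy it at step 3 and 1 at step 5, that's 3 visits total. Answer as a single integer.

Answer: 0

Derivation:
Step 0: p0@(3,4) p1@(1,4) p2@(4,4) -> at (3,3): 0 [-], cum=0
Step 1: p0@(4,4) p1@(0,4) p2@ESC -> at (3,3): 0 [-], cum=0
Step 2: p0@ESC p1@(0,3) p2@ESC -> at (3,3): 0 [-], cum=0
Step 3: p0@ESC p1@ESC p2@ESC -> at (3,3): 0 [-], cum=0
Total visits = 0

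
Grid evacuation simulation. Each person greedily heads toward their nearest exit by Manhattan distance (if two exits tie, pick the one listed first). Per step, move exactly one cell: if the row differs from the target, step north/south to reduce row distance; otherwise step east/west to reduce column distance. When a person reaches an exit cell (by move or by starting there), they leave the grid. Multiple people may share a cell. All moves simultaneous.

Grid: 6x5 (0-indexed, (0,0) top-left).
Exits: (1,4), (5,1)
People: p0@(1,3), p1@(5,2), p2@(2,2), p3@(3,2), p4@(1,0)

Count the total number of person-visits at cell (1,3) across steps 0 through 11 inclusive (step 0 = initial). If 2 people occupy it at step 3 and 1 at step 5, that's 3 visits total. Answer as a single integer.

Answer: 3

Derivation:
Step 0: p0@(1,3) p1@(5,2) p2@(2,2) p3@(3,2) p4@(1,0) -> at (1,3): 1 [p0], cum=1
Step 1: p0@ESC p1@ESC p2@(1,2) p3@(4,2) p4@(1,1) -> at (1,3): 0 [-], cum=1
Step 2: p0@ESC p1@ESC p2@(1,3) p3@(5,2) p4@(1,2) -> at (1,3): 1 [p2], cum=2
Step 3: p0@ESC p1@ESC p2@ESC p3@ESC p4@(1,3) -> at (1,3): 1 [p4], cum=3
Step 4: p0@ESC p1@ESC p2@ESC p3@ESC p4@ESC -> at (1,3): 0 [-], cum=3
Total visits = 3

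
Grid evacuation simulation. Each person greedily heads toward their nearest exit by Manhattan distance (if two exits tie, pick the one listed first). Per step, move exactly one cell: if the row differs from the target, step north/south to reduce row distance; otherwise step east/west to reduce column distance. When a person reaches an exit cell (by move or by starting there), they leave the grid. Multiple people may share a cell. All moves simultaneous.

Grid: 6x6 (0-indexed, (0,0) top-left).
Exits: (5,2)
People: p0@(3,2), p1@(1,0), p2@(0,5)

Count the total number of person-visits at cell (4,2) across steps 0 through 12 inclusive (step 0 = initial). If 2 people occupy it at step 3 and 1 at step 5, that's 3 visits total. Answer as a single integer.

Step 0: p0@(3,2) p1@(1,0) p2@(0,5) -> at (4,2): 0 [-], cum=0
Step 1: p0@(4,2) p1@(2,0) p2@(1,5) -> at (4,2): 1 [p0], cum=1
Step 2: p0@ESC p1@(3,0) p2@(2,5) -> at (4,2): 0 [-], cum=1
Step 3: p0@ESC p1@(4,0) p2@(3,5) -> at (4,2): 0 [-], cum=1
Step 4: p0@ESC p1@(5,0) p2@(4,5) -> at (4,2): 0 [-], cum=1
Step 5: p0@ESC p1@(5,1) p2@(5,5) -> at (4,2): 0 [-], cum=1
Step 6: p0@ESC p1@ESC p2@(5,4) -> at (4,2): 0 [-], cum=1
Step 7: p0@ESC p1@ESC p2@(5,3) -> at (4,2): 0 [-], cum=1
Step 8: p0@ESC p1@ESC p2@ESC -> at (4,2): 0 [-], cum=1
Total visits = 1

Answer: 1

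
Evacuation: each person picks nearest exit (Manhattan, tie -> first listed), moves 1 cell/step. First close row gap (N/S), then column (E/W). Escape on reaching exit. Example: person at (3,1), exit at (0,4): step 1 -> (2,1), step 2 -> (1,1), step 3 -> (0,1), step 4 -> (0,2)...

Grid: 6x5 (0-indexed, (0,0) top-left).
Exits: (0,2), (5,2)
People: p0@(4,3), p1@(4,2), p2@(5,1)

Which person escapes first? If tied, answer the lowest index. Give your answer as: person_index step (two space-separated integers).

Step 1: p0:(4,3)->(5,3) | p1:(4,2)->(5,2)->EXIT | p2:(5,1)->(5,2)->EXIT
Step 2: p0:(5,3)->(5,2)->EXIT | p1:escaped | p2:escaped
Exit steps: [2, 1, 1]
First to escape: p1 at step 1

Answer: 1 1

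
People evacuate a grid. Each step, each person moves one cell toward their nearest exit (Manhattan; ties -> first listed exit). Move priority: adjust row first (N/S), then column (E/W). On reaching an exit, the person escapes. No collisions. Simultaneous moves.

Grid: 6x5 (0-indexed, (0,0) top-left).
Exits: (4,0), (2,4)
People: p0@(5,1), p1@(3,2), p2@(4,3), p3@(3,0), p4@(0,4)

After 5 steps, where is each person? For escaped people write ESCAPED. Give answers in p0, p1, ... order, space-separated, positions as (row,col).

Step 1: p0:(5,1)->(4,1) | p1:(3,2)->(4,2) | p2:(4,3)->(4,2) | p3:(3,0)->(4,0)->EXIT | p4:(0,4)->(1,4)
Step 2: p0:(4,1)->(4,0)->EXIT | p1:(4,2)->(4,1) | p2:(4,2)->(4,1) | p3:escaped | p4:(1,4)->(2,4)->EXIT
Step 3: p0:escaped | p1:(4,1)->(4,0)->EXIT | p2:(4,1)->(4,0)->EXIT | p3:escaped | p4:escaped

ESCAPED ESCAPED ESCAPED ESCAPED ESCAPED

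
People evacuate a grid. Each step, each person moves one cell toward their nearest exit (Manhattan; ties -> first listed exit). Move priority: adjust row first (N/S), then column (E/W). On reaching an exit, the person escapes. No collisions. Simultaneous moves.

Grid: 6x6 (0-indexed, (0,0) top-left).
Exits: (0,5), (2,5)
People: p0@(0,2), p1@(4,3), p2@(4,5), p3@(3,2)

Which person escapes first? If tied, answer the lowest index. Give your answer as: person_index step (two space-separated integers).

Step 1: p0:(0,2)->(0,3) | p1:(4,3)->(3,3) | p2:(4,5)->(3,5) | p3:(3,2)->(2,2)
Step 2: p0:(0,3)->(0,4) | p1:(3,3)->(2,3) | p2:(3,5)->(2,5)->EXIT | p3:(2,2)->(2,3)
Step 3: p0:(0,4)->(0,5)->EXIT | p1:(2,3)->(2,4) | p2:escaped | p3:(2,3)->(2,4)
Step 4: p0:escaped | p1:(2,4)->(2,5)->EXIT | p2:escaped | p3:(2,4)->(2,5)->EXIT
Exit steps: [3, 4, 2, 4]
First to escape: p2 at step 2

Answer: 2 2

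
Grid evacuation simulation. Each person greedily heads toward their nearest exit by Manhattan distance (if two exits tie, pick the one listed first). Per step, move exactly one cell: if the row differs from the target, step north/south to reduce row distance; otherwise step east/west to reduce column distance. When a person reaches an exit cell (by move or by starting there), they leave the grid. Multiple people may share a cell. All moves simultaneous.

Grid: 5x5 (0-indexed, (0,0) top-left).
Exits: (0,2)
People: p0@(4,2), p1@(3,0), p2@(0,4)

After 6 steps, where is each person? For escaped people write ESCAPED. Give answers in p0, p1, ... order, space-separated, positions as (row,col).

Step 1: p0:(4,2)->(3,2) | p1:(3,0)->(2,0) | p2:(0,4)->(0,3)
Step 2: p0:(3,2)->(2,2) | p1:(2,0)->(1,0) | p2:(0,3)->(0,2)->EXIT
Step 3: p0:(2,2)->(1,2) | p1:(1,0)->(0,0) | p2:escaped
Step 4: p0:(1,2)->(0,2)->EXIT | p1:(0,0)->(0,1) | p2:escaped
Step 5: p0:escaped | p1:(0,1)->(0,2)->EXIT | p2:escaped

ESCAPED ESCAPED ESCAPED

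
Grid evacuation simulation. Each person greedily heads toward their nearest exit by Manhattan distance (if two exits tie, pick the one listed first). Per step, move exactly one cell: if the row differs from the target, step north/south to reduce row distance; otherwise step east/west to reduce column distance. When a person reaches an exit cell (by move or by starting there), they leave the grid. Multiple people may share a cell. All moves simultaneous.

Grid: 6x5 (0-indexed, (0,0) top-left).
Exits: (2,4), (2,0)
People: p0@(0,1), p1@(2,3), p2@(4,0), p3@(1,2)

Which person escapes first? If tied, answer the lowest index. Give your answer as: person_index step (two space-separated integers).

Answer: 1 1

Derivation:
Step 1: p0:(0,1)->(1,1) | p1:(2,3)->(2,4)->EXIT | p2:(4,0)->(3,0) | p3:(1,2)->(2,2)
Step 2: p0:(1,1)->(2,1) | p1:escaped | p2:(3,0)->(2,0)->EXIT | p3:(2,2)->(2,3)
Step 3: p0:(2,1)->(2,0)->EXIT | p1:escaped | p2:escaped | p3:(2,3)->(2,4)->EXIT
Exit steps: [3, 1, 2, 3]
First to escape: p1 at step 1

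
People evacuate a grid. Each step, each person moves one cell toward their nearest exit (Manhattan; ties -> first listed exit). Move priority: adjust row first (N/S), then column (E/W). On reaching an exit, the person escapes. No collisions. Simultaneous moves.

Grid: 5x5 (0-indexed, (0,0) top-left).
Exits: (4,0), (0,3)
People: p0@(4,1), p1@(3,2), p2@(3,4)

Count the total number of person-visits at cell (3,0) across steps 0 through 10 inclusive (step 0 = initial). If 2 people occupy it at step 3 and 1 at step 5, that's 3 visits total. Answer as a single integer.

Answer: 0

Derivation:
Step 0: p0@(4,1) p1@(3,2) p2@(3,4) -> at (3,0): 0 [-], cum=0
Step 1: p0@ESC p1@(4,2) p2@(2,4) -> at (3,0): 0 [-], cum=0
Step 2: p0@ESC p1@(4,1) p2@(1,4) -> at (3,0): 0 [-], cum=0
Step 3: p0@ESC p1@ESC p2@(0,4) -> at (3,0): 0 [-], cum=0
Step 4: p0@ESC p1@ESC p2@ESC -> at (3,0): 0 [-], cum=0
Total visits = 0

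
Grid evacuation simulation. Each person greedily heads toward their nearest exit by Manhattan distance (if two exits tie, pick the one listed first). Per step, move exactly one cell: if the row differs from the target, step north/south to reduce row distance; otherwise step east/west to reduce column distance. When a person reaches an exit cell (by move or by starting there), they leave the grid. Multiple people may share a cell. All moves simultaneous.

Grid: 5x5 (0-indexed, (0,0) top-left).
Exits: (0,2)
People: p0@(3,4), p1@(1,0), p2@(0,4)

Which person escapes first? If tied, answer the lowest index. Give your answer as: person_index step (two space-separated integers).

Step 1: p0:(3,4)->(2,4) | p1:(1,0)->(0,0) | p2:(0,4)->(0,3)
Step 2: p0:(2,4)->(1,4) | p1:(0,0)->(0,1) | p2:(0,3)->(0,2)->EXIT
Step 3: p0:(1,4)->(0,4) | p1:(0,1)->(0,2)->EXIT | p2:escaped
Step 4: p0:(0,4)->(0,3) | p1:escaped | p2:escaped
Step 5: p0:(0,3)->(0,2)->EXIT | p1:escaped | p2:escaped
Exit steps: [5, 3, 2]
First to escape: p2 at step 2

Answer: 2 2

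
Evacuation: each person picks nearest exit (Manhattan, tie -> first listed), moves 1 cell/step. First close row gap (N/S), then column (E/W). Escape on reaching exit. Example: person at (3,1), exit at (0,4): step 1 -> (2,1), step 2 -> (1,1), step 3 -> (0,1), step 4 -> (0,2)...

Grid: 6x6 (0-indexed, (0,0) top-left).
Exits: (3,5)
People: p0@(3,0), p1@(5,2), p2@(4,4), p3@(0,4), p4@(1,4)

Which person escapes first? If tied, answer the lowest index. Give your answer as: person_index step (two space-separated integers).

Step 1: p0:(3,0)->(3,1) | p1:(5,2)->(4,2) | p2:(4,4)->(3,4) | p3:(0,4)->(1,4) | p4:(1,4)->(2,4)
Step 2: p0:(3,1)->(3,2) | p1:(4,2)->(3,2) | p2:(3,4)->(3,5)->EXIT | p3:(1,4)->(2,4) | p4:(2,4)->(3,4)
Step 3: p0:(3,2)->(3,3) | p1:(3,2)->(3,3) | p2:escaped | p3:(2,4)->(3,4) | p4:(3,4)->(3,5)->EXIT
Step 4: p0:(3,3)->(3,4) | p1:(3,3)->(3,4) | p2:escaped | p3:(3,4)->(3,5)->EXIT | p4:escaped
Step 5: p0:(3,4)->(3,5)->EXIT | p1:(3,4)->(3,5)->EXIT | p2:escaped | p3:escaped | p4:escaped
Exit steps: [5, 5, 2, 4, 3]
First to escape: p2 at step 2

Answer: 2 2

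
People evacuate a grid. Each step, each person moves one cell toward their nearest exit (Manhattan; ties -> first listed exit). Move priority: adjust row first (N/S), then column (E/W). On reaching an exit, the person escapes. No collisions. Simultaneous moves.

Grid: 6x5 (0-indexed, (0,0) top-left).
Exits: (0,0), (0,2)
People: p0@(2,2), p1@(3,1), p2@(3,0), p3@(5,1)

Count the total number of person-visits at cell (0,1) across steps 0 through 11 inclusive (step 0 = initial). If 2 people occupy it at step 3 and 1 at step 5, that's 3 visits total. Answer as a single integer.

Answer: 2

Derivation:
Step 0: p0@(2,2) p1@(3,1) p2@(3,0) p3@(5,1) -> at (0,1): 0 [-], cum=0
Step 1: p0@(1,2) p1@(2,1) p2@(2,0) p3@(4,1) -> at (0,1): 0 [-], cum=0
Step 2: p0@ESC p1@(1,1) p2@(1,0) p3@(3,1) -> at (0,1): 0 [-], cum=0
Step 3: p0@ESC p1@(0,1) p2@ESC p3@(2,1) -> at (0,1): 1 [p1], cum=1
Step 4: p0@ESC p1@ESC p2@ESC p3@(1,1) -> at (0,1): 0 [-], cum=1
Step 5: p0@ESC p1@ESC p2@ESC p3@(0,1) -> at (0,1): 1 [p3], cum=2
Step 6: p0@ESC p1@ESC p2@ESC p3@ESC -> at (0,1): 0 [-], cum=2
Total visits = 2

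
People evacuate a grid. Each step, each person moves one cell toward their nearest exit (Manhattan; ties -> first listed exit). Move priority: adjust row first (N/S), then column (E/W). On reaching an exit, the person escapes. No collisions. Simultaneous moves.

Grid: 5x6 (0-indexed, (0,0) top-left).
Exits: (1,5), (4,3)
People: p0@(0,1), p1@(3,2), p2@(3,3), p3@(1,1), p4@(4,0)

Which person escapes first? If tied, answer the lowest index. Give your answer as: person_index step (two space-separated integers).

Answer: 2 1

Derivation:
Step 1: p0:(0,1)->(1,1) | p1:(3,2)->(4,2) | p2:(3,3)->(4,3)->EXIT | p3:(1,1)->(1,2) | p4:(4,0)->(4,1)
Step 2: p0:(1,1)->(1,2) | p1:(4,2)->(4,3)->EXIT | p2:escaped | p3:(1,2)->(1,3) | p4:(4,1)->(4,2)
Step 3: p0:(1,2)->(1,3) | p1:escaped | p2:escaped | p3:(1,3)->(1,4) | p4:(4,2)->(4,3)->EXIT
Step 4: p0:(1,3)->(1,4) | p1:escaped | p2:escaped | p3:(1,4)->(1,5)->EXIT | p4:escaped
Step 5: p0:(1,4)->(1,5)->EXIT | p1:escaped | p2:escaped | p3:escaped | p4:escaped
Exit steps: [5, 2, 1, 4, 3]
First to escape: p2 at step 1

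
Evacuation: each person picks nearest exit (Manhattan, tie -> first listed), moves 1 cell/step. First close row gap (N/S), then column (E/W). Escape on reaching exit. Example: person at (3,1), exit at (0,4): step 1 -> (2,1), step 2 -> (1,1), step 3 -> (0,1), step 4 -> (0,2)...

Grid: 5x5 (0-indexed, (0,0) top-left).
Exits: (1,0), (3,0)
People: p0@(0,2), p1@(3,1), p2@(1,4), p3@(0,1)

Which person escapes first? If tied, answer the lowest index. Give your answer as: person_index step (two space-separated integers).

Step 1: p0:(0,2)->(1,2) | p1:(3,1)->(3,0)->EXIT | p2:(1,4)->(1,3) | p3:(0,1)->(1,1)
Step 2: p0:(1,2)->(1,1) | p1:escaped | p2:(1,3)->(1,2) | p3:(1,1)->(1,0)->EXIT
Step 3: p0:(1,1)->(1,0)->EXIT | p1:escaped | p2:(1,2)->(1,1) | p3:escaped
Step 4: p0:escaped | p1:escaped | p2:(1,1)->(1,0)->EXIT | p3:escaped
Exit steps: [3, 1, 4, 2]
First to escape: p1 at step 1

Answer: 1 1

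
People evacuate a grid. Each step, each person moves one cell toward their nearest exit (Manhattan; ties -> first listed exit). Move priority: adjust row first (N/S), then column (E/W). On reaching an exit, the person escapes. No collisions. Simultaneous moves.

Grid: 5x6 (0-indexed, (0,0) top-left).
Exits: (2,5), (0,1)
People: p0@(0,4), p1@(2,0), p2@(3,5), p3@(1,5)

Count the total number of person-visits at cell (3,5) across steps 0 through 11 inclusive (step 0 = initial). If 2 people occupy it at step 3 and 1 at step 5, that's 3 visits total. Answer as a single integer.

Step 0: p0@(0,4) p1@(2,0) p2@(3,5) p3@(1,5) -> at (3,5): 1 [p2], cum=1
Step 1: p0@(1,4) p1@(1,0) p2@ESC p3@ESC -> at (3,5): 0 [-], cum=1
Step 2: p0@(2,4) p1@(0,0) p2@ESC p3@ESC -> at (3,5): 0 [-], cum=1
Step 3: p0@ESC p1@ESC p2@ESC p3@ESC -> at (3,5): 0 [-], cum=1
Total visits = 1

Answer: 1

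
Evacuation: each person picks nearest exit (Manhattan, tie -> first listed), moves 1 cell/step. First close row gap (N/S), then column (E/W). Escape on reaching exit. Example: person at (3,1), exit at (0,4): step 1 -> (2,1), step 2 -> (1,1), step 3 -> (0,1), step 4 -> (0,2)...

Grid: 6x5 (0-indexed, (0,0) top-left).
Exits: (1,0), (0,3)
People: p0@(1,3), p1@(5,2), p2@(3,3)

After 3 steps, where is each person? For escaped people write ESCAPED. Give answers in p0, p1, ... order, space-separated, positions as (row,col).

Step 1: p0:(1,3)->(0,3)->EXIT | p1:(5,2)->(4,2) | p2:(3,3)->(2,3)
Step 2: p0:escaped | p1:(4,2)->(3,2) | p2:(2,3)->(1,3)
Step 3: p0:escaped | p1:(3,2)->(2,2) | p2:(1,3)->(0,3)->EXIT

ESCAPED (2,2) ESCAPED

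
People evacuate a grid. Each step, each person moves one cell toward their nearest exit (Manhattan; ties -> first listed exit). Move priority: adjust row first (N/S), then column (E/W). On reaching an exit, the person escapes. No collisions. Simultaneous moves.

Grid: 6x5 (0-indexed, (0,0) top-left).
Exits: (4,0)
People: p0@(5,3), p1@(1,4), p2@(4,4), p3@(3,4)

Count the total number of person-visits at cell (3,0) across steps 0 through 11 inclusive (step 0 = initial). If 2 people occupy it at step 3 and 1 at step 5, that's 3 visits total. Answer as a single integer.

Step 0: p0@(5,3) p1@(1,4) p2@(4,4) p3@(3,4) -> at (3,0): 0 [-], cum=0
Step 1: p0@(4,3) p1@(2,4) p2@(4,3) p3@(4,4) -> at (3,0): 0 [-], cum=0
Step 2: p0@(4,2) p1@(3,4) p2@(4,2) p3@(4,3) -> at (3,0): 0 [-], cum=0
Step 3: p0@(4,1) p1@(4,4) p2@(4,1) p3@(4,2) -> at (3,0): 0 [-], cum=0
Step 4: p0@ESC p1@(4,3) p2@ESC p3@(4,1) -> at (3,0): 0 [-], cum=0
Step 5: p0@ESC p1@(4,2) p2@ESC p3@ESC -> at (3,0): 0 [-], cum=0
Step 6: p0@ESC p1@(4,1) p2@ESC p3@ESC -> at (3,0): 0 [-], cum=0
Step 7: p0@ESC p1@ESC p2@ESC p3@ESC -> at (3,0): 0 [-], cum=0
Total visits = 0

Answer: 0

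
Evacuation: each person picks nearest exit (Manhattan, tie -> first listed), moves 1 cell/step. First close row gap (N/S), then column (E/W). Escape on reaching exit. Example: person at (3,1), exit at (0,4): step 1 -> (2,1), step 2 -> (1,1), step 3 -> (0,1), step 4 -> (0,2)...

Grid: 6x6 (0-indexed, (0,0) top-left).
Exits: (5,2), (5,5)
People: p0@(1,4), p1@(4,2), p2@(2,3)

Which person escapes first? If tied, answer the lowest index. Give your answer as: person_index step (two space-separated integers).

Answer: 1 1

Derivation:
Step 1: p0:(1,4)->(2,4) | p1:(4,2)->(5,2)->EXIT | p2:(2,3)->(3,3)
Step 2: p0:(2,4)->(3,4) | p1:escaped | p2:(3,3)->(4,3)
Step 3: p0:(3,4)->(4,4) | p1:escaped | p2:(4,3)->(5,3)
Step 4: p0:(4,4)->(5,4) | p1:escaped | p2:(5,3)->(5,2)->EXIT
Step 5: p0:(5,4)->(5,5)->EXIT | p1:escaped | p2:escaped
Exit steps: [5, 1, 4]
First to escape: p1 at step 1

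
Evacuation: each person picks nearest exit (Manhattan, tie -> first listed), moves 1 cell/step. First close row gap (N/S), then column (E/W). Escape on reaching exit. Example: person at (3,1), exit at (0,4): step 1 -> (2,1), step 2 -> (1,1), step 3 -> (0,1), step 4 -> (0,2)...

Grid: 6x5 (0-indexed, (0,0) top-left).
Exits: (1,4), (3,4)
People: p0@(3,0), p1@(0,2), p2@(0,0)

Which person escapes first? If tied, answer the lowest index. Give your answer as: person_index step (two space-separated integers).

Step 1: p0:(3,0)->(3,1) | p1:(0,2)->(1,2) | p2:(0,0)->(1,0)
Step 2: p0:(3,1)->(3,2) | p1:(1,2)->(1,3) | p2:(1,0)->(1,1)
Step 3: p0:(3,2)->(3,3) | p1:(1,3)->(1,4)->EXIT | p2:(1,1)->(1,2)
Step 4: p0:(3,3)->(3,4)->EXIT | p1:escaped | p2:(1,2)->(1,3)
Step 5: p0:escaped | p1:escaped | p2:(1,3)->(1,4)->EXIT
Exit steps: [4, 3, 5]
First to escape: p1 at step 3

Answer: 1 3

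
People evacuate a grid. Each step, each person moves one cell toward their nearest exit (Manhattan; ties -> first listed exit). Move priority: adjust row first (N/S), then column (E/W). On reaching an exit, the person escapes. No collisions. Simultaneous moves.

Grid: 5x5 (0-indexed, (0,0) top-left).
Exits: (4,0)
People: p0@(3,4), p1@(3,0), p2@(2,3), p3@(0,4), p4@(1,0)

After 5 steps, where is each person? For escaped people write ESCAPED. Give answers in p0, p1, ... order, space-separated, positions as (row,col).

Step 1: p0:(3,4)->(4,4) | p1:(3,0)->(4,0)->EXIT | p2:(2,3)->(3,3) | p3:(0,4)->(1,4) | p4:(1,0)->(2,0)
Step 2: p0:(4,4)->(4,3) | p1:escaped | p2:(3,3)->(4,3) | p3:(1,4)->(2,4) | p4:(2,0)->(3,0)
Step 3: p0:(4,3)->(4,2) | p1:escaped | p2:(4,3)->(4,2) | p3:(2,4)->(3,4) | p4:(3,0)->(4,0)->EXIT
Step 4: p0:(4,2)->(4,1) | p1:escaped | p2:(4,2)->(4,1) | p3:(3,4)->(4,4) | p4:escaped
Step 5: p0:(4,1)->(4,0)->EXIT | p1:escaped | p2:(4,1)->(4,0)->EXIT | p3:(4,4)->(4,3) | p4:escaped

ESCAPED ESCAPED ESCAPED (4,3) ESCAPED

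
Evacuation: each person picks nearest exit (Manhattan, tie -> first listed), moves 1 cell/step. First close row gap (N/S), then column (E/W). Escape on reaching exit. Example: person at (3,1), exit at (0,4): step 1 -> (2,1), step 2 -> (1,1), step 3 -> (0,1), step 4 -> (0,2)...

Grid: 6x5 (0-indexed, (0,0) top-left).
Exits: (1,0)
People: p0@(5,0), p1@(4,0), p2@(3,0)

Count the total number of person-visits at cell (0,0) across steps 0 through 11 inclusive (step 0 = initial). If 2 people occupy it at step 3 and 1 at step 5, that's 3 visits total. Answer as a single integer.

Step 0: p0@(5,0) p1@(4,0) p2@(3,0) -> at (0,0): 0 [-], cum=0
Step 1: p0@(4,0) p1@(3,0) p2@(2,0) -> at (0,0): 0 [-], cum=0
Step 2: p0@(3,0) p1@(2,0) p2@ESC -> at (0,0): 0 [-], cum=0
Step 3: p0@(2,0) p1@ESC p2@ESC -> at (0,0): 0 [-], cum=0
Step 4: p0@ESC p1@ESC p2@ESC -> at (0,0): 0 [-], cum=0
Total visits = 0

Answer: 0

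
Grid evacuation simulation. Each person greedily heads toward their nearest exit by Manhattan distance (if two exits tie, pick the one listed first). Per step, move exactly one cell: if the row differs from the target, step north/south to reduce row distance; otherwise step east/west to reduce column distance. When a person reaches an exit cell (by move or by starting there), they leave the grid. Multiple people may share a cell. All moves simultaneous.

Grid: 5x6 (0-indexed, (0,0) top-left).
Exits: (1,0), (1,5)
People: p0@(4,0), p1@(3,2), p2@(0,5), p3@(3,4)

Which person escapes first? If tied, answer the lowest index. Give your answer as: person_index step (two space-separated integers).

Answer: 2 1

Derivation:
Step 1: p0:(4,0)->(3,0) | p1:(3,2)->(2,2) | p2:(0,5)->(1,5)->EXIT | p3:(3,4)->(2,4)
Step 2: p0:(3,0)->(2,0) | p1:(2,2)->(1,2) | p2:escaped | p3:(2,4)->(1,4)
Step 3: p0:(2,0)->(1,0)->EXIT | p1:(1,2)->(1,1) | p2:escaped | p3:(1,4)->(1,5)->EXIT
Step 4: p0:escaped | p1:(1,1)->(1,0)->EXIT | p2:escaped | p3:escaped
Exit steps: [3, 4, 1, 3]
First to escape: p2 at step 1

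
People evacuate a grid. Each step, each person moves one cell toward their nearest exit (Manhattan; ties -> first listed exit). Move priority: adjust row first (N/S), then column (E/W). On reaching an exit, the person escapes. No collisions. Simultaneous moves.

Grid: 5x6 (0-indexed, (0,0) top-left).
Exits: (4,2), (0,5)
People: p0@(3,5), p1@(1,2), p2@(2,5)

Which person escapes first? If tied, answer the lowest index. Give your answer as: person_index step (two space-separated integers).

Answer: 2 2

Derivation:
Step 1: p0:(3,5)->(2,5) | p1:(1,2)->(2,2) | p2:(2,5)->(1,5)
Step 2: p0:(2,5)->(1,5) | p1:(2,2)->(3,2) | p2:(1,5)->(0,5)->EXIT
Step 3: p0:(1,5)->(0,5)->EXIT | p1:(3,2)->(4,2)->EXIT | p2:escaped
Exit steps: [3, 3, 2]
First to escape: p2 at step 2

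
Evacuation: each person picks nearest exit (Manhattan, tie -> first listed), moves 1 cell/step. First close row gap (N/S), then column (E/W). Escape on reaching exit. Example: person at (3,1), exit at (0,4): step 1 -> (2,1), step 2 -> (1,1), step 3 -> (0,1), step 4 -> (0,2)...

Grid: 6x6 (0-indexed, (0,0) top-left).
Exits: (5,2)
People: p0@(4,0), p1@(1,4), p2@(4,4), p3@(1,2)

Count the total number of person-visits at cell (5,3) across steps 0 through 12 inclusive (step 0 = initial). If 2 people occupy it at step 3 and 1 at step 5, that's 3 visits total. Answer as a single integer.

Step 0: p0@(4,0) p1@(1,4) p2@(4,4) p3@(1,2) -> at (5,3): 0 [-], cum=0
Step 1: p0@(5,0) p1@(2,4) p2@(5,4) p3@(2,2) -> at (5,3): 0 [-], cum=0
Step 2: p0@(5,1) p1@(3,4) p2@(5,3) p3@(3,2) -> at (5,3): 1 [p2], cum=1
Step 3: p0@ESC p1@(4,4) p2@ESC p3@(4,2) -> at (5,3): 0 [-], cum=1
Step 4: p0@ESC p1@(5,4) p2@ESC p3@ESC -> at (5,3): 0 [-], cum=1
Step 5: p0@ESC p1@(5,3) p2@ESC p3@ESC -> at (5,3): 1 [p1], cum=2
Step 6: p0@ESC p1@ESC p2@ESC p3@ESC -> at (5,3): 0 [-], cum=2
Total visits = 2

Answer: 2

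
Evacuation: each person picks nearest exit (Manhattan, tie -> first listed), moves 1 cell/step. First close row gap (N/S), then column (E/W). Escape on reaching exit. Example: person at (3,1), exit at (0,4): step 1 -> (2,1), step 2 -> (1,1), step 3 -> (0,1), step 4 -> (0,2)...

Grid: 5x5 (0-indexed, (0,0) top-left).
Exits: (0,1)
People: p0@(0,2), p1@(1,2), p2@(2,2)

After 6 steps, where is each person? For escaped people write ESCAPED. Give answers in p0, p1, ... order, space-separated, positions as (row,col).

Step 1: p0:(0,2)->(0,1)->EXIT | p1:(1,2)->(0,2) | p2:(2,2)->(1,2)
Step 2: p0:escaped | p1:(0,2)->(0,1)->EXIT | p2:(1,2)->(0,2)
Step 3: p0:escaped | p1:escaped | p2:(0,2)->(0,1)->EXIT

ESCAPED ESCAPED ESCAPED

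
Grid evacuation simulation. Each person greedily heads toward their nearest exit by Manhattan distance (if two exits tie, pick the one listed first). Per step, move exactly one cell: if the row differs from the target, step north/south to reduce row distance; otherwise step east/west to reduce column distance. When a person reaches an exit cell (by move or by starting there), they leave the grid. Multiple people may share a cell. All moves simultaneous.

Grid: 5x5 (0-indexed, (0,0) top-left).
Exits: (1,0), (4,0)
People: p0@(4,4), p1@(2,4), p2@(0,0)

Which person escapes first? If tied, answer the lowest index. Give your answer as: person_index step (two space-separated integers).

Step 1: p0:(4,4)->(4,3) | p1:(2,4)->(1,4) | p2:(0,0)->(1,0)->EXIT
Step 2: p0:(4,3)->(4,2) | p1:(1,4)->(1,3) | p2:escaped
Step 3: p0:(4,2)->(4,1) | p1:(1,3)->(1,2) | p2:escaped
Step 4: p0:(4,1)->(4,0)->EXIT | p1:(1,2)->(1,1) | p2:escaped
Step 5: p0:escaped | p1:(1,1)->(1,0)->EXIT | p2:escaped
Exit steps: [4, 5, 1]
First to escape: p2 at step 1

Answer: 2 1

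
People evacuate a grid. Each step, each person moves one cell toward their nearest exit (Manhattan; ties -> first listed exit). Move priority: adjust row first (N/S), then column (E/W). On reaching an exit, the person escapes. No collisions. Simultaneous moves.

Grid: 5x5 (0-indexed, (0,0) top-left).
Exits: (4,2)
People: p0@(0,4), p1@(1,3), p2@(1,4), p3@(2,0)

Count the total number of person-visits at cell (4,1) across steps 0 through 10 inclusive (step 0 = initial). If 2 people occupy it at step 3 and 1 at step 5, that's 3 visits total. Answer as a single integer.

Step 0: p0@(0,4) p1@(1,3) p2@(1,4) p3@(2,0) -> at (4,1): 0 [-], cum=0
Step 1: p0@(1,4) p1@(2,3) p2@(2,4) p3@(3,0) -> at (4,1): 0 [-], cum=0
Step 2: p0@(2,4) p1@(3,3) p2@(3,4) p3@(4,0) -> at (4,1): 0 [-], cum=0
Step 3: p0@(3,4) p1@(4,3) p2@(4,4) p3@(4,1) -> at (4,1): 1 [p3], cum=1
Step 4: p0@(4,4) p1@ESC p2@(4,3) p3@ESC -> at (4,1): 0 [-], cum=1
Step 5: p0@(4,3) p1@ESC p2@ESC p3@ESC -> at (4,1): 0 [-], cum=1
Step 6: p0@ESC p1@ESC p2@ESC p3@ESC -> at (4,1): 0 [-], cum=1
Total visits = 1

Answer: 1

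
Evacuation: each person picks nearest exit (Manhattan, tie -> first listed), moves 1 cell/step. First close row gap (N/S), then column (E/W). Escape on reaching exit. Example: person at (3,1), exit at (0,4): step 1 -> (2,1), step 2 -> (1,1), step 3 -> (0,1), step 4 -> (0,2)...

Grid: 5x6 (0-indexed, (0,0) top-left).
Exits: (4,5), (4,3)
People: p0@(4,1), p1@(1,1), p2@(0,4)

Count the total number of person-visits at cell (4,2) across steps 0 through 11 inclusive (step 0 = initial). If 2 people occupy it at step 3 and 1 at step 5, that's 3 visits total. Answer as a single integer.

Step 0: p0@(4,1) p1@(1,1) p2@(0,4) -> at (4,2): 0 [-], cum=0
Step 1: p0@(4,2) p1@(2,1) p2@(1,4) -> at (4,2): 1 [p0], cum=1
Step 2: p0@ESC p1@(3,1) p2@(2,4) -> at (4,2): 0 [-], cum=1
Step 3: p0@ESC p1@(4,1) p2@(3,4) -> at (4,2): 0 [-], cum=1
Step 4: p0@ESC p1@(4,2) p2@(4,4) -> at (4,2): 1 [p1], cum=2
Step 5: p0@ESC p1@ESC p2@ESC -> at (4,2): 0 [-], cum=2
Total visits = 2

Answer: 2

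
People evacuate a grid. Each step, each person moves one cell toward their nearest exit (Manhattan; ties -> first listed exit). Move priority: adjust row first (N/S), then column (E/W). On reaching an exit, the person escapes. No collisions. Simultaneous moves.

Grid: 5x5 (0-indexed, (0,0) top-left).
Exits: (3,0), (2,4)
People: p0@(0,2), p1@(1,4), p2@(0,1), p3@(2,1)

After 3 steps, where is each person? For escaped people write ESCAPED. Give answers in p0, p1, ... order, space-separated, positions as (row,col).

Step 1: p0:(0,2)->(1,2) | p1:(1,4)->(2,4)->EXIT | p2:(0,1)->(1,1) | p3:(2,1)->(3,1)
Step 2: p0:(1,2)->(2,2) | p1:escaped | p2:(1,1)->(2,1) | p3:(3,1)->(3,0)->EXIT
Step 3: p0:(2,2)->(2,3) | p1:escaped | p2:(2,1)->(3,1) | p3:escaped

(2,3) ESCAPED (3,1) ESCAPED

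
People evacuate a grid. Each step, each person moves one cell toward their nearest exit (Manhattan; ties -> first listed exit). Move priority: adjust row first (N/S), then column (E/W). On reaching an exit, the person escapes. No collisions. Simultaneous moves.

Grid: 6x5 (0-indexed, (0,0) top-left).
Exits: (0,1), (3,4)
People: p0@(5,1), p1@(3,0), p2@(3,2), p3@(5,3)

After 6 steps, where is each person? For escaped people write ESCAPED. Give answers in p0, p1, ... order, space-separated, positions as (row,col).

Step 1: p0:(5,1)->(4,1) | p1:(3,0)->(2,0) | p2:(3,2)->(3,3) | p3:(5,3)->(4,3)
Step 2: p0:(4,1)->(3,1) | p1:(2,0)->(1,0) | p2:(3,3)->(3,4)->EXIT | p3:(4,3)->(3,3)
Step 3: p0:(3,1)->(2,1) | p1:(1,0)->(0,0) | p2:escaped | p3:(3,3)->(3,4)->EXIT
Step 4: p0:(2,1)->(1,1) | p1:(0,0)->(0,1)->EXIT | p2:escaped | p3:escaped
Step 5: p0:(1,1)->(0,1)->EXIT | p1:escaped | p2:escaped | p3:escaped

ESCAPED ESCAPED ESCAPED ESCAPED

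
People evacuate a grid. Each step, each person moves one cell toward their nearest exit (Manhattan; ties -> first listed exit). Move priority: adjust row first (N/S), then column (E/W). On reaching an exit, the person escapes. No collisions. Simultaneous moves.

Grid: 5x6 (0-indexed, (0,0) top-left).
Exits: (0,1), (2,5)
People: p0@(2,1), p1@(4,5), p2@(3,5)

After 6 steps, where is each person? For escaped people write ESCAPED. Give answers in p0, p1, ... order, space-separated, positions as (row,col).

Step 1: p0:(2,1)->(1,1) | p1:(4,5)->(3,5) | p2:(3,5)->(2,5)->EXIT
Step 2: p0:(1,1)->(0,1)->EXIT | p1:(3,5)->(2,5)->EXIT | p2:escaped

ESCAPED ESCAPED ESCAPED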